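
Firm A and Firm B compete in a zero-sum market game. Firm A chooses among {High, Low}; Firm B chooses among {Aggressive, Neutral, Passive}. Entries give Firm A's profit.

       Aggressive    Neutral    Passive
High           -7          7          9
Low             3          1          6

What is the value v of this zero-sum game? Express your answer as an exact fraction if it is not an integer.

Row minima: High → -7, Low → 1; maximin = 1.
Column maxima: Aggressive → 3, Neutral → 7, Passive → 9; minimax = 3.
1 ≠ 3, so there is no saddle point; optimal play is mixed.
Passive is strictly dominated by Aggressive (it gives Firm A strictly more in every row), so Firm B never plays it.
On the remaining 2×2 (High, Low vs Aggressive, Neutral):
Let Firm A play High with probability p. Expected payoff against Aggressive: (-7)p + 3(1−p) = −10p + 3; against Neutral: 7p + 1(1−p) = 6p + 1.
Setting these equal: −10p + 3 = 6p + 1 ⇒ −16p = -2 ⇒ p = 1/8, and the value is (-10)·(1/8) + 3 = 7/4.
For Firm B: with q = P(Aggressive), equating High's and Low's payoffs gives −14q + 7 = 2q + 1 ⇒ q = 3/8.

7/4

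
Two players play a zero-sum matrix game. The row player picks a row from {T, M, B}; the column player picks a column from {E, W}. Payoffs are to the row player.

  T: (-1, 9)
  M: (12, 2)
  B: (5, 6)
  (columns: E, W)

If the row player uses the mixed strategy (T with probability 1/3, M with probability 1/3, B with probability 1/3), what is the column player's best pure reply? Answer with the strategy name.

If the column player plays E, the row player's expected payoff is (1/3)·(-1) + (1/3)·12 + (1/3)·5 = 16/3.
If the column player plays W, the row player's expected payoff is (1/3)·9 + (1/3)·2 + (1/3)·6 = 17/3.
The column player minimizes the row player's payoff; the smallest is 16/3, so the best response is E.

E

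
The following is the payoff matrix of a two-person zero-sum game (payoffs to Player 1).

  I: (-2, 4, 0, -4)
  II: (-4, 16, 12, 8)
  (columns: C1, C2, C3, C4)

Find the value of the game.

Row minima: I → -4, II → -4; maximin = -4.
Column maxima: C1 → -2, C2 → 16, C3 → 12, C4 → 8; minimax = -2.
-4 ≠ -2, so there is no saddle point; optimal play is mixed.
C2 is strictly dominated by C1 (it gives Player 1 strictly more in every row), so Player 2 never plays it.
C3 is strictly dominated by C1 (it gives Player 1 strictly more in every row), so Player 2 never plays it.
On the remaining 2×2 (I, II vs C1, C4):
Let Player 1 play I with probability p. Expected payoff against C1: (-2)p + (-4)(1−p) = 2p − 4; against C4: (-4)p + 8(1−p) = −12p + 8.
Setting these equal: 2p − 4 = −12p + 8 ⇒ 14p = 12 ⇒ p = 6/7, and the value is (2)·(6/7) − 4 = -16/7.
For Player 2: with q = P(C1), equating I's and II's payoffs gives 2q − 4 = −12q + 8 ⇒ q = 6/7.

-16/7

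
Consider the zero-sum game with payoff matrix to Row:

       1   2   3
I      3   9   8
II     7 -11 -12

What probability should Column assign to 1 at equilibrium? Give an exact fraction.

5/6

Row minima: I → 3, II → -12; maximin = 3.
Column maxima: 1 → 7, 2 → 9, 3 → 8; minimax = 7.
3 ≠ 7, so there is no saddle point; optimal play is mixed.
2 is strictly dominated by 3 (it gives Row strictly more in every row), so Column never plays it.
On the remaining 2×2 (I, II vs 1, 3):
Let Row play I with probability p. Expected payoff against 1: 3p + 7(1−p) = −4p + 7; against 3: 8p + (-12)(1−p) = 20p − 12.
Setting these equal: −4p + 7 = 20p − 12 ⇒ −24p = -19 ⇒ p = 19/24, and the value is (-4)·(19/24) + 7 = 23/6.
For Column: with q = P(1), equating I's and II's payoffs gives −5q + 8 = 19q − 12 ⇒ q = 5/6.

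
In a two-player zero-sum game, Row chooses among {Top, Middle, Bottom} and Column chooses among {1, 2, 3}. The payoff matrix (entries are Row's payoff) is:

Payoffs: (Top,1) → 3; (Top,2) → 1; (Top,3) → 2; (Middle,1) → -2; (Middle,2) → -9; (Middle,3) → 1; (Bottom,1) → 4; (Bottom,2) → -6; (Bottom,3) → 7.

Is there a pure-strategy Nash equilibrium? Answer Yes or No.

Row minima: Top → 1, Middle → -9, Bottom → -6; maximin = 1.
Column maxima: 1 → 4, 2 → 1, 3 → 7; minimax = 1.
maximin = minimax = 1, so a saddle point exists.

Yes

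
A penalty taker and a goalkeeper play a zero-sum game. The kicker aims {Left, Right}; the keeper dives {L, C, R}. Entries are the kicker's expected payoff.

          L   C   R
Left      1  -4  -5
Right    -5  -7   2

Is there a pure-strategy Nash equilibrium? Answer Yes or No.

Row minima: Left → -5, Right → -7; maximin = -5.
Column maxima: L → 1, C → -4, R → 2; minimax = -4.
-5 ≠ -4, so no pure-strategy equilibrium exists.

No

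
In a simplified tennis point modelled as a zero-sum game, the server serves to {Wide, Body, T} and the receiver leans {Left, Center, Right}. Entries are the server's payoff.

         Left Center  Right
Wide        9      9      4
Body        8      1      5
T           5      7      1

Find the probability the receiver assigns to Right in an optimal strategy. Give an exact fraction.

Row minima: Wide → 4, Body → 1, T → 1; maximin = 4.
Column maxima: Left → 9, Center → 9, Right → 5; minimax = 5.
4 ≠ 5, so there is no saddle point; optimal play is mixed.
T is strictly dominated by Wide, so the server never plays it.
Left is strictly dominated by Right (it gives the server strictly more in every row), so the receiver never plays it.
On the remaining 2×2 (Wide, Body vs Center, Right):
Let the server play Wide with probability p. Expected payoff against Center: 9p + 1(1−p) = 8p + 1; against Right: 4p + 5(1−p) = −p + 5.
Setting these equal: 8p + 1 = −p + 5 ⇒ 9p = 4 ⇒ p = 4/9, and the value is (8)·(4/9) + 1 = 41/9.
For the receiver: with q = P(Center), equating Wide's and Body's payoffs gives 5q + 4 = −4q + 5 ⇒ q = 1/9.

8/9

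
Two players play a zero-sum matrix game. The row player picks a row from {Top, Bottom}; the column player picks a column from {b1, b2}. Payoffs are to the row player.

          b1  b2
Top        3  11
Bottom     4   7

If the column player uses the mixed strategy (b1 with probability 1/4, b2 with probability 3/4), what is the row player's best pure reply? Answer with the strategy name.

Expected payoff of Top: (1/4)·3 + (3/4)·11 = 9.
Expected payoff of Bottom: (1/4)·4 + (3/4)·7 = 25/4.
The largest is 9, so the row player's best response is Top.

Top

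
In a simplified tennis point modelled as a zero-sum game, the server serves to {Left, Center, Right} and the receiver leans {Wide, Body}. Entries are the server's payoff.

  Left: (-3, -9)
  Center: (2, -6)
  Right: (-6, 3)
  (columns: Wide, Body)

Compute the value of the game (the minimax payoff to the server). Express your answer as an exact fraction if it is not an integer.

-30/17

Row minima: Left → -9, Center → -6, Right → -6; maximin = -6.
Column maxima: Wide → 2, Body → 3; minimax = 2.
-6 ≠ 2, so there is no saddle point; optimal play is mixed.
Left is strictly dominated by Center, so the server never plays it.
On the remaining 2×2 (Center, Right vs Wide, Body):
Let the server play Center with probability p. Expected payoff against Wide: 2p + (-6)(1−p) = 8p − 6; against Body: (-6)p + 3(1−p) = −9p + 3.
Setting these equal: 8p − 6 = −9p + 3 ⇒ 17p = 9 ⇒ p = 9/17, and the value is (8)·(9/17) − 6 = -30/17.
For the receiver: with q = P(Wide), equating Center's and Right's payoffs gives 8q − 6 = −9q + 3 ⇒ q = 9/17.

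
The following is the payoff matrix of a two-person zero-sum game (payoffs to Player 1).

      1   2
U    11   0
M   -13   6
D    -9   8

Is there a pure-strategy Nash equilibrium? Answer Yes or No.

Row minima: U → 0, M → -13, D → -9; maximin = 0.
Column maxima: 1 → 11, 2 → 8; minimax = 8.
0 ≠ 8, so no pure-strategy equilibrium exists.

No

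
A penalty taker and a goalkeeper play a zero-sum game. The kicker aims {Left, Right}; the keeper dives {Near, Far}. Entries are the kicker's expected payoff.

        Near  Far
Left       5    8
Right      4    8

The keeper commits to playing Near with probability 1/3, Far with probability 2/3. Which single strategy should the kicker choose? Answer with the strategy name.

Left

Expected payoff of Left: (1/3)·5 + (2/3)·8 = 7.
Expected payoff of Right: (1/3)·4 + (2/3)·8 = 20/3.
The largest is 7, so the kicker's best response is Left.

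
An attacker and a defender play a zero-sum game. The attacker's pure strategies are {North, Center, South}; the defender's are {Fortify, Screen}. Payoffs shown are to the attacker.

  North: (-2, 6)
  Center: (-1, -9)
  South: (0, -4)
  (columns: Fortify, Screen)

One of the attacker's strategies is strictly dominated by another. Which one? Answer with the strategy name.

South gives a strictly higher payoff than Center against every column: 0 > -1, -4 > -9.
So Center is strictly dominated and the attacker never plays it.

Center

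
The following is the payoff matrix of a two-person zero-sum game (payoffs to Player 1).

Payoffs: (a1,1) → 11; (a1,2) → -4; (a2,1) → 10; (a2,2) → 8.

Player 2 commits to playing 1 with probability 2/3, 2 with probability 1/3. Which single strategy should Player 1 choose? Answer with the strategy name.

a2

Expected payoff of a1: (2/3)·11 + (1/3)·(-4) = 6.
Expected payoff of a2: (2/3)·10 + (1/3)·8 = 28/3.
The largest is 28/3, so Player 1's best response is a2.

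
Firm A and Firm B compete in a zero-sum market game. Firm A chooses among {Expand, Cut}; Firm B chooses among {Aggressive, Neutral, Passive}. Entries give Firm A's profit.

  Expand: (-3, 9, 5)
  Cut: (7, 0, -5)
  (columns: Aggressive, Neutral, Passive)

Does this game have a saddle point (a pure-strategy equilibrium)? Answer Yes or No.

No

Row minima: Expand → -3, Cut → -5; maximin = -3.
Column maxima: Aggressive → 7, Neutral → 9, Passive → 5; minimax = 5.
-3 ≠ 5, so no pure-strategy equilibrium exists.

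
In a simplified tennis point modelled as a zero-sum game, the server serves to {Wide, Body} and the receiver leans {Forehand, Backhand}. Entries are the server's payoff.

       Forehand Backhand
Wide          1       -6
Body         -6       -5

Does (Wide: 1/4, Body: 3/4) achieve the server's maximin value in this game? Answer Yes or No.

Against Forehand this mix gives (1/4)·1 + (3/4)·(-6) = -17/4.
Against Backhand this mix gives (1/4)·(-6) + (3/4)·(-5) = -21/4.
The receiver will play Backhand, holding the server to -21/4. Shifting weight toward the row that does better against Backhand would raise this floor (the equalizing mix achieves -41/8 against both Backhand and Forehand), so the proposed strategy is not optimal.

No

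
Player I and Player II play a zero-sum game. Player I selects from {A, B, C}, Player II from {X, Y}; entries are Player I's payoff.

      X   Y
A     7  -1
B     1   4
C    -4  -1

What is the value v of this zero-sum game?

29/11

Row minima: A → -1, B → 1, C → -4; maximin = 1.
Column maxima: X → 7, Y → 4; minimax = 4.
1 ≠ 4, so there is no saddle point; optimal play is mixed.
C is strictly dominated by B, so Player I never plays it.
On the remaining 2×2 (A, B vs X, Y):
Let Player I play A with probability p. Expected payoff against X: 7p + 1(1−p) = 6p + 1; against Y: (-1)p + 4(1−p) = −5p + 4.
Setting these equal: 6p + 1 = −5p + 4 ⇒ 11p = 3 ⇒ p = 3/11, and the value is (6)·(3/11) + 1 = 29/11.
For Player II: with q = P(X), equating A's and B's payoffs gives 8q − 1 = −3q + 4 ⇒ q = 5/11.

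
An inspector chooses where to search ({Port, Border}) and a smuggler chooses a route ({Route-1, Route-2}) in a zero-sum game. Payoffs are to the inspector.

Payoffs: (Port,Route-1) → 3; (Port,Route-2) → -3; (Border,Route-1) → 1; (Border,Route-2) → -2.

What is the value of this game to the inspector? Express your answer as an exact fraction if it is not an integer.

-2

Row minima: Port → -3, Border → -2; maximin = -2.
Column maxima: Route-1 → 3, Route-2 → -2; minimax = -2.
Since maximin = minimax = -2, there is a saddle point and the value is -2.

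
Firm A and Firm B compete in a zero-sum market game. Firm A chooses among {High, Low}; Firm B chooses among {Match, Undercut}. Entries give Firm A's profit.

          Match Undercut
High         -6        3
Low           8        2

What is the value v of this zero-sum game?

Row minima: High → -6, Low → 2; maximin = 2.
Column maxima: Match → 8, Undercut → 3; minimax = 3.
2 ≠ 3, so there is no saddle point; optimal play is mixed.
Let Firm A play High with probability p. Expected payoff against Match: (-6)p + 8(1−p) = −14p + 8; against Undercut: 3p + 2(1−p) = p + 2.
Setting these equal: −14p + 8 = p + 2 ⇒ −15p = -6 ⇒ p = 2/5, and the value is (-14)·(2/5) + 8 = 12/5.
For Firm B: with q = P(Match), equating High's and Low's payoffs gives −9q + 3 = 6q + 2 ⇒ q = 1/15.

12/5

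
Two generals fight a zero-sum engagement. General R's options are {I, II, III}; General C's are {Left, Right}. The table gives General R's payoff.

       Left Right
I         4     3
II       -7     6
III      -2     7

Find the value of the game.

Row minima: I → 3, II → -7, III → -2; maximin = 3.
Column maxima: Left → 4, Right → 7; minimax = 4.
3 ≠ 4, so there is no saddle point; optimal play is mixed.
II is strictly dominated by III, so General R never plays it.
On the remaining 2×2 (I, III vs Left, Right):
Let General R play I with probability p. Expected payoff against Left: 4p + (-2)(1−p) = 6p − 2; against Right: 3p + 7(1−p) = −4p + 7.
Setting these equal: 6p − 2 = −4p + 7 ⇒ 10p = 9 ⇒ p = 9/10, and the value is (6)·(9/10) − 2 = 17/5.
For General C: with q = P(Left), equating I's and III's payoffs gives q + 3 = −9q + 7 ⇒ q = 2/5.

17/5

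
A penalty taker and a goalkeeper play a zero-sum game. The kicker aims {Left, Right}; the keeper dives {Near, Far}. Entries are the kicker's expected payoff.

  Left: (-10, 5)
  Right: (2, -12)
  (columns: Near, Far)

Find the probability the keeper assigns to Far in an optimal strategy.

12/29

Row minima: Left → -10, Right → -12; maximin = -10.
Column maxima: Near → 2, Far → 5; minimax = 2.
-10 ≠ 2, so there is no saddle point; optimal play is mixed.
Let the kicker play Left with probability p. Expected payoff against Near: (-10)p + 2(1−p) = −12p + 2; against Far: 5p + (-12)(1−p) = 17p − 12.
Setting these equal: −12p + 2 = 17p − 12 ⇒ −29p = -14 ⇒ p = 14/29, and the value is (-12)·(14/29) + 2 = -110/29.
For the keeper: with q = P(Near), equating Left's and Right's payoffs gives −15q + 5 = 14q − 12 ⇒ q = 17/29.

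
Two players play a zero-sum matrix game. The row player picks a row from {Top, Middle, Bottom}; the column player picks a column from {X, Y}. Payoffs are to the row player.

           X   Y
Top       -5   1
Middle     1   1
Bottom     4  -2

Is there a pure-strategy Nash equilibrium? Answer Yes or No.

Yes

Row minima: Top → -5, Middle → 1, Bottom → -2; maximin = 1.
Column maxima: X → 4, Y → 1; minimax = 1.
maximin = minimax = 1, so a saddle point exists.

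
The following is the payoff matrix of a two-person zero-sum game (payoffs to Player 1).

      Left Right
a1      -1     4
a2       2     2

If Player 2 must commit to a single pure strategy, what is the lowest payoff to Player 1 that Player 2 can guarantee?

Column maxima: Left → 2, Right → 4.
The smallest of these is 2.

2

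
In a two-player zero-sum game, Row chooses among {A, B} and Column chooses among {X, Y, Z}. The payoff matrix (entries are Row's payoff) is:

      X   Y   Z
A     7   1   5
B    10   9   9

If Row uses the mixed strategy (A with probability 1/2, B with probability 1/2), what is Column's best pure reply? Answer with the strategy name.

Y

If Column plays X, Row's expected payoff is (1/2)·7 + (1/2)·10 = 17/2.
If Column plays Y, Row's expected payoff is (1/2)·1 + (1/2)·9 = 5.
If Column plays Z, Row's expected payoff is (1/2)·5 + (1/2)·9 = 7.
Column minimizes Row's payoff; the smallest is 5, so the best response is Y.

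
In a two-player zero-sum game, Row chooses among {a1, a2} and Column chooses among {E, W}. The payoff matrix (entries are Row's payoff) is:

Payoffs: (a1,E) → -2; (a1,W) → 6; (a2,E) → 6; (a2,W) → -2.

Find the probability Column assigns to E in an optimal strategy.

Row minima: a1 → -2, a2 → -2; maximin = -2.
Column maxima: E → 6, W → 6; minimax = 6.
-2 ≠ 6, so there is no saddle point; optimal play is mixed.
Let Row play a1 with probability p. Expected payoff against E: (-2)p + 6(1−p) = −8p + 6; against W: 6p + (-2)(1−p) = 8p − 2.
Setting these equal: −8p + 6 = 8p − 2 ⇒ −16p = -8 ⇒ p = 1/2, and the value is (-8)·(1/2) + 6 = 2.
For Column: with q = P(E), equating a1's and a2's payoffs gives −8q + 6 = 8q − 2 ⇒ q = 1/2.

1/2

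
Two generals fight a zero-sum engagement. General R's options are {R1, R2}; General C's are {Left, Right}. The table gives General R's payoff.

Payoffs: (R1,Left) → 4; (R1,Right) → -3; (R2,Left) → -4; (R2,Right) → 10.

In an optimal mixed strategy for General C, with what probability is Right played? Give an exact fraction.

Row minima: R1 → -3, R2 → -4; maximin = -3.
Column maxima: Left → 4, Right → 10; minimax = 4.
-3 ≠ 4, so there is no saddle point; optimal play is mixed.
Let General R play R1 with probability p. Expected payoff against Left: 4p + (-4)(1−p) = 8p − 4; against Right: (-3)p + 10(1−p) = −13p + 10.
Setting these equal: 8p − 4 = −13p + 10 ⇒ 21p = 14 ⇒ p = 2/3, and the value is (8)·(2/3) − 4 = 4/3.
For General C: with q = P(Left), equating R1's and R2's payoffs gives 7q − 3 = −14q + 10 ⇒ q = 13/21.

8/21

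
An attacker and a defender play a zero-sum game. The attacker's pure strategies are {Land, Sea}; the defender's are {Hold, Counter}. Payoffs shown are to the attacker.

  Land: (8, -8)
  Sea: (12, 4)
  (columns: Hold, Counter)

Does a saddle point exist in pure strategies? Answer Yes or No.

Row minima: Land → -8, Sea → 4; maximin = 4.
Column maxima: Hold → 12, Counter → 4; minimax = 4.
maximin = minimax = 4, so a saddle point exists.

Yes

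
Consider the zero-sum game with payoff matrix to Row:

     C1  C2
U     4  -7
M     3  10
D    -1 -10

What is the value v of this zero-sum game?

61/18

Row minima: U → -7, M → 3, D → -10; maximin = 3.
Column maxima: C1 → 4, C2 → 10; minimax = 4.
3 ≠ 4, so there is no saddle point; optimal play is mixed.
D is strictly dominated by U, so Row never plays it.
On the remaining 2×2 (U, M vs C1, C2):
Let Row play U with probability p. Expected payoff against C1: 4p + 3(1−p) = p + 3; against C2: (-7)p + 10(1−p) = −17p + 10.
Setting these equal: p + 3 = −17p + 10 ⇒ 18p = 7 ⇒ p = 7/18, and the value is (1)·(7/18) + 3 = 61/18.
For Column: with q = P(C1), equating U's and M's payoffs gives 11q − 7 = −7q + 10 ⇒ q = 17/18.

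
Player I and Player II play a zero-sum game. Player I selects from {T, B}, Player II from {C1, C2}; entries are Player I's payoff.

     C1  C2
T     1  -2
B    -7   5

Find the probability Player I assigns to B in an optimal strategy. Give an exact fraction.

1/5

Row minima: T → -2, B → -7; maximin = -2.
Column maxima: C1 → 1, C2 → 5; minimax = 1.
-2 ≠ 1, so there is no saddle point; optimal play is mixed.
Let Player I play T with probability p. Expected payoff against C1: 1p + (-7)(1−p) = 8p − 7; against C2: (-2)p + 5(1−p) = −7p + 5.
Setting these equal: 8p − 7 = −7p + 5 ⇒ 15p = 12 ⇒ p = 4/5, and the value is (8)·(4/5) − 7 = -3/5.
For Player II: with q = P(C1), equating T's and B's payoffs gives 3q − 2 = −12q + 5 ⇒ q = 7/15.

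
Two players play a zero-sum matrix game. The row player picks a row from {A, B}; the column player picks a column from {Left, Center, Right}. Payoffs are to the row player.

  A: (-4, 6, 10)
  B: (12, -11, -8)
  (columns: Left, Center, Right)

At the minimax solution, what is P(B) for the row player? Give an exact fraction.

Row minima: A → -4, B → -11; maximin = -4.
Column maxima: Left → 12, Center → 6, Right → 10; minimax = 6.
-4 ≠ 6, so there is no saddle point; optimal play is mixed.
Right is strictly dominated by Center (it gives the row player strictly more in every row), so the column player never plays it.
On the remaining 2×2 (A, B vs Left, Center):
Let the row player play A with probability p. Expected payoff against Left: (-4)p + 12(1−p) = −16p + 12; against Center: 6p + (-11)(1−p) = 17p − 11.
Setting these equal: −16p + 12 = 17p − 11 ⇒ −33p = -23 ⇒ p = 23/33, and the value is (-16)·(23/33) + 12 = 28/33.
For the column player: with q = P(Left), equating A's and B's payoffs gives −10q + 6 = 23q − 11 ⇒ q = 17/33.

10/33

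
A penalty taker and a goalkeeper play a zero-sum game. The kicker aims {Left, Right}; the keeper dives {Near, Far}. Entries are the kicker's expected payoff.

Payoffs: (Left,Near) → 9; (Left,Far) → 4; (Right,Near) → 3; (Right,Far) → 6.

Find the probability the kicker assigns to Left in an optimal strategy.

Row minima: Left → 4, Right → 3; maximin = 4.
Column maxima: Near → 9, Far → 6; minimax = 6.
4 ≠ 6, so there is no saddle point; optimal play is mixed.
Let the kicker play Left with probability p. Expected payoff against Near: 9p + 3(1−p) = 6p + 3; against Far: 4p + 6(1−p) = −2p + 6.
Setting these equal: 6p + 3 = −2p + 6 ⇒ 8p = 3 ⇒ p = 3/8, and the value is (6)·(3/8) + 3 = 21/4.
For the keeper: with q = P(Near), equating Left's and Right's payoffs gives 5q + 4 = −3q + 6 ⇒ q = 1/4.

3/8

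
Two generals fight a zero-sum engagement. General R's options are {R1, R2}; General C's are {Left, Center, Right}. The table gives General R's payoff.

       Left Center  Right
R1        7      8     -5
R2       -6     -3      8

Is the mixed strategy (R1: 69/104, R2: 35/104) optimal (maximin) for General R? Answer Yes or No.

Against Left this mix gives (69/104)·7 + (35/104)·(-6) = 21/8.
Against Center this mix gives (69/104)·8 + (35/104)·(-3) = 447/104.
Against Right this mix gives (69/104)·(-5) + (35/104)·8 = -5/8.
General C will play Right, holding General R to -5/8. Shifting weight toward the row that does better against Right would raise this floor (the equalizing mix achieves 1 against both Right and Left), so the proposed strategy is not optimal.

No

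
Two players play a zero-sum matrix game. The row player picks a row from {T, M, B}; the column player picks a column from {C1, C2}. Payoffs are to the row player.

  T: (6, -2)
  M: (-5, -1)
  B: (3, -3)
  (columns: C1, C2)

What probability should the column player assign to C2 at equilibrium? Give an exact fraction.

11/12

Row minima: T → -2, M → -5, B → -3; maximin = -2.
Column maxima: C1 → 6, C2 → -1; minimax = -1.
-2 ≠ -1, so there is no saddle point; optimal play is mixed.
B is strictly dominated by T, so the row player never plays it.
On the remaining 2×2 (T, M vs C1, C2):
Let the row player play T with probability p. Expected payoff against C1: 6p + (-5)(1−p) = 11p − 5; against C2: (-2)p + (-1)(1−p) = −p − 1.
Setting these equal: 11p − 5 = −p − 1 ⇒ 12p = 4 ⇒ p = 1/3, and the value is (11)·(1/3) − 5 = -4/3.
For the column player: with q = P(C1), equating T's and M's payoffs gives 8q − 2 = −4q − 1 ⇒ q = 1/12.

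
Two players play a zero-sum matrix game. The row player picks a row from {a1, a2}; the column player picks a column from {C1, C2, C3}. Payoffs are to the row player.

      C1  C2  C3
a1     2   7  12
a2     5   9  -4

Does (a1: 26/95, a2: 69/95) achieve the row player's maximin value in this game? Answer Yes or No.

Against C1 this mix gives (26/95)·2 + (69/95)·5 = 397/95.
Against C2 this mix gives (26/95)·7 + (69/95)·9 = 803/95.
Against C3 this mix gives (26/95)·12 + (69/95)·(-4) = 36/95.
The column player will play C3, holding the row player to 36/95. Shifting weight toward the row that does better against C3 would raise this floor (the equalizing mix achieves 68/19 against both C3 and C1), so the proposed strategy is not optimal.

No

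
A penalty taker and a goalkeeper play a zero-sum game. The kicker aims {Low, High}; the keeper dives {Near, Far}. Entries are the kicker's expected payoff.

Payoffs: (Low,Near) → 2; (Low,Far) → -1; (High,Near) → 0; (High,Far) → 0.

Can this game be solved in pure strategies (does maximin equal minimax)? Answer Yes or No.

Yes

Row minima: Low → -1, High → 0; maximin = 0.
Column maxima: Near → 2, Far → 0; minimax = 0.
maximin = minimax = 0, so a saddle point exists.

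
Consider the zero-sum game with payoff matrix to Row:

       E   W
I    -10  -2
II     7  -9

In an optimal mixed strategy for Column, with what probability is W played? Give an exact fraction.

17/24

Row minima: I → -10, II → -9; maximin = -9.
Column maxima: E → 7, W → -2; minimax = -2.
-9 ≠ -2, so there is no saddle point; optimal play is mixed.
Let Row play I with probability p. Expected payoff against E: (-10)p + 7(1−p) = −17p + 7; against W: (-2)p + (-9)(1−p) = 7p − 9.
Setting these equal: −17p + 7 = 7p − 9 ⇒ −24p = -16 ⇒ p = 2/3, and the value is (-17)·(2/3) + 7 = -13/3.
For Column: with q = P(E), equating I's and II's payoffs gives −8q − 2 = 16q − 9 ⇒ q = 7/24.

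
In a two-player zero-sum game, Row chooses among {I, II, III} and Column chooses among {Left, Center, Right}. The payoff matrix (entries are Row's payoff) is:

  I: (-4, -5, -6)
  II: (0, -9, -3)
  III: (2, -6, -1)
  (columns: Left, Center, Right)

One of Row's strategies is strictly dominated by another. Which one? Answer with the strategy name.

II

III gives a strictly higher payoff than II against every column: 2 > 0, -6 > -9, -1 > -3.
So II is strictly dominated and Row never plays it.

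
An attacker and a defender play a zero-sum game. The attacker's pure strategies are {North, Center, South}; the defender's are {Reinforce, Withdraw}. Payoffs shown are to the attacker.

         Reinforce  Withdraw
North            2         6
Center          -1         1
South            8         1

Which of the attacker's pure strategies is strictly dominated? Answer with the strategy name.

North gives a strictly higher payoff than Center against every column: 2 > -1, 6 > 1.
So Center is strictly dominated and the attacker never plays it.

Center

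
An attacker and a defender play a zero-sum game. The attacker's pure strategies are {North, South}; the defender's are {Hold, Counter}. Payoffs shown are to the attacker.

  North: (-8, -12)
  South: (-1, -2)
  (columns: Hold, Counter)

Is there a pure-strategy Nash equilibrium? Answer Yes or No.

Row minima: North → -12, South → -2; maximin = -2.
Column maxima: Hold → -1, Counter → -2; minimax = -2.
maximin = minimax = -2, so a saddle point exists.

Yes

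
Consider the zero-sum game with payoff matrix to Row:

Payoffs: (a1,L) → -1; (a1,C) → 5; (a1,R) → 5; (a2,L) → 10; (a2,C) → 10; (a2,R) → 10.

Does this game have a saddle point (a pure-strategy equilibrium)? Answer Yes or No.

Yes

Row minima: a1 → -1, a2 → 10; maximin = 10.
Column maxima: L → 10, C → 10, R → 10; minimax = 10.
maximin = minimax = 10, so a saddle point exists.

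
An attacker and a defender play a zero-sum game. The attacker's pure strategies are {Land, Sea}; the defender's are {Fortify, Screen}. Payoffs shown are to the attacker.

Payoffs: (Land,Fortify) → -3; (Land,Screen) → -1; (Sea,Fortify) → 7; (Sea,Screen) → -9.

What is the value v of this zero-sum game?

-17/9

Row minima: Land → -3, Sea → -9; maximin = -3.
Column maxima: Fortify → 7, Screen → -1; minimax = -1.
-3 ≠ -1, so there is no saddle point; optimal play is mixed.
Let the attacker play Land with probability p. Expected payoff against Fortify: (-3)p + 7(1−p) = −10p + 7; against Screen: (-1)p + (-9)(1−p) = 8p − 9.
Setting these equal: −10p + 7 = 8p − 9 ⇒ −18p = -16 ⇒ p = 8/9, and the value is (-10)·(8/9) + 7 = -17/9.
For the defender: with q = P(Fortify), equating Land's and Sea's payoffs gives −2q − 1 = 16q − 9 ⇒ q = 4/9.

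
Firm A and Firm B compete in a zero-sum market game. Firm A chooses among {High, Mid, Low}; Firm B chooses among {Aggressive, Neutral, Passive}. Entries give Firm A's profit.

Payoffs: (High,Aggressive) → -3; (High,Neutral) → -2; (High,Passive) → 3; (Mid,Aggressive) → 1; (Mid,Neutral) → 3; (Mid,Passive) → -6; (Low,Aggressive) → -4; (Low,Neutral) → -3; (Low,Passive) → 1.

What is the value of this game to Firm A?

Row minima: High → -3, Mid → -6, Low → -4; maximin = -3.
Column maxima: Aggressive → 1, Neutral → 3, Passive → 3; minimax = 1.
-3 ≠ 1, so there is no saddle point; optimal play is mixed.
Low is strictly dominated by High, so Firm A never plays it.
Neutral is strictly dominated by Aggressive (it gives Firm A strictly more in every row), so Firm B never plays it.
On the remaining 2×2 (High, Mid vs Aggressive, Passive):
Let Firm A play High with probability p. Expected payoff against Aggressive: (-3)p + 1(1−p) = −4p + 1; against Passive: 3p + (-6)(1−p) = 9p − 6.
Setting these equal: −4p + 1 = 9p − 6 ⇒ −13p = -7 ⇒ p = 7/13, and the value is (-4)·(7/13) + 1 = -15/13.
For Firm B: with q = P(Aggressive), equating High's and Mid's payoffs gives −6q + 3 = 7q − 6 ⇒ q = 9/13.

-15/13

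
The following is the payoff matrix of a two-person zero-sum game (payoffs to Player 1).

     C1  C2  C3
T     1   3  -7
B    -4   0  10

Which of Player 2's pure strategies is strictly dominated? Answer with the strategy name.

C1 holds Player 1's payoff strictly below C2 in every row: 1 < 3, -4 < 0.
So C2 is strictly dominated for Player 2.

C2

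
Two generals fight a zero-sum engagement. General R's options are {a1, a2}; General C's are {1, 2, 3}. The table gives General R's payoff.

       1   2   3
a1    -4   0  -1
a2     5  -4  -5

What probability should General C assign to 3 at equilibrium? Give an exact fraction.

Row minima: a1 → -4, a2 → -5; maximin = -4.
Column maxima: 1 → 5, 2 → 0, 3 → -1; minimax = -1.
-4 ≠ -1, so there is no saddle point; optimal play is mixed.
2 is strictly dominated by 3 (it gives General R strictly more in every row), so General C never plays it.
On the remaining 2×2 (a1, a2 vs 1, 3):
Let General R play a1 with probability p. Expected payoff against 1: (-4)p + 5(1−p) = −9p + 5; against 3: (-1)p + (-5)(1−p) = 4p − 5.
Setting these equal: −9p + 5 = 4p − 5 ⇒ −13p = -10 ⇒ p = 10/13, and the value is (-9)·(10/13) + 5 = -25/13.
For General C: with q = P(1), equating a1's and a2's payoffs gives −3q − 1 = 10q − 5 ⇒ q = 4/13.

9/13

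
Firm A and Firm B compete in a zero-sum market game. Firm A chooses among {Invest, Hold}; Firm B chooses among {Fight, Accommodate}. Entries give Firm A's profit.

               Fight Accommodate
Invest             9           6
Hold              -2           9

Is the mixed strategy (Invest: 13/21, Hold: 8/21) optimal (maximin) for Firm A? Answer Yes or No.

Against Fight this mix gives (13/21)·9 + (8/21)·(-2) = 101/21.
Against Accommodate this mix gives (13/21)·6 + (8/21)·9 = 50/7.
Firm B will play Fight, holding Firm A to 101/21. Shifting weight toward the row that does better against Fight would raise this floor (the equalizing mix achieves 93/14 against both Fight and Accommodate), so the proposed strategy is not optimal.

No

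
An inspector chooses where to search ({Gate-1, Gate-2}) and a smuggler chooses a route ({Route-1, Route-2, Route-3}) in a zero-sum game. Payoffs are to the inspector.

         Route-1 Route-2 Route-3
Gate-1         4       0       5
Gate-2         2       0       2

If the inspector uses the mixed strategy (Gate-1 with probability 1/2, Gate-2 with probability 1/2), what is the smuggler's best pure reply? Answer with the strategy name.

Route-2

If the smuggler plays Route-1, the inspector's expected payoff is (1/2)·4 + (1/2)·2 = 3.
If the smuggler plays Route-2, the inspector's expected payoff is (1/2)·0 + (1/2)·0 = 0.
If the smuggler plays Route-3, the inspector's expected payoff is (1/2)·5 + (1/2)·2 = 7/2.
The smuggler minimizes the inspector's payoff; the smallest is 0, so the best response is Route-2.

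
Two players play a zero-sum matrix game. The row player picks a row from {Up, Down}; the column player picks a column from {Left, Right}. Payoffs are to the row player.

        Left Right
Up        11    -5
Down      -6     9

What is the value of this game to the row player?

69/31

Row minima: Up → -5, Down → -6; maximin = -5.
Column maxima: Left → 11, Right → 9; minimax = 9.
-5 ≠ 9, so there is no saddle point; optimal play is mixed.
Let the row player play Up with probability p. Expected payoff against Left: 11p + (-6)(1−p) = 17p − 6; against Right: (-5)p + 9(1−p) = −14p + 9.
Setting these equal: 17p − 6 = −14p + 9 ⇒ 31p = 15 ⇒ p = 15/31, and the value is (17)·(15/31) − 6 = 69/31.
For the column player: with q = P(Left), equating Up's and Down's payoffs gives 16q − 5 = −15q + 9 ⇒ q = 14/31.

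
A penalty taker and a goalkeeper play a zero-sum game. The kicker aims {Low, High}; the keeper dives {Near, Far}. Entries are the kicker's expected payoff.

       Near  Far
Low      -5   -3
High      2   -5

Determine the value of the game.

Row minima: Low → -5, High → -5; maximin = -5.
Column maxima: Near → 2, Far → -3; minimax = -3.
-5 ≠ -3, so there is no saddle point; optimal play is mixed.
Let the kicker play Low with probability p. Expected payoff against Near: (-5)p + 2(1−p) = −7p + 2; against Far: (-3)p + (-5)(1−p) = 2p − 5.
Setting these equal: −7p + 2 = 2p − 5 ⇒ −9p = -7 ⇒ p = 7/9, and the value is (-7)·(7/9) + 2 = -31/9.
For the keeper: with q = P(Near), equating Low's and High's payoffs gives −2q − 3 = 7q − 5 ⇒ q = 2/9.

-31/9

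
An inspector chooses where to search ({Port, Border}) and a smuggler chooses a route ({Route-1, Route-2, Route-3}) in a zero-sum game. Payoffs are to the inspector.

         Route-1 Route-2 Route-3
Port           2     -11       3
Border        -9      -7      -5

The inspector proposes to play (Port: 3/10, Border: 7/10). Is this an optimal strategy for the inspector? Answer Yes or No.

No

Against Route-1 this mix gives (3/10)·2 + (7/10)·(-9) = -57/10.
Against Route-2 this mix gives (3/10)·(-11) + (7/10)·(-7) = -41/5.
Against Route-3 this mix gives (3/10)·3 + (7/10)·(-5) = -13/5.
The smuggler will play Route-2, holding the inspector to -41/5. Shifting weight toward the row that does better against Route-2 would raise this floor (the equalizing mix achieves -113/15 against both Route-2 and Route-1), so the proposed strategy is not optimal.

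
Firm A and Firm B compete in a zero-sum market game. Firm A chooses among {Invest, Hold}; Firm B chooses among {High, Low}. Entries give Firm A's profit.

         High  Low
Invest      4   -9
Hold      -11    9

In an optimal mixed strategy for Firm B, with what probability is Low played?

Row minima: Invest → -9, Hold → -11; maximin = -9.
Column maxima: High → 4, Low → 9; minimax = 4.
-9 ≠ 4, so there is no saddle point; optimal play is mixed.
Let Firm A play Invest with probability p. Expected payoff against High: 4p + (-11)(1−p) = 15p − 11; against Low: (-9)p + 9(1−p) = −18p + 9.
Setting these equal: 15p − 11 = −18p + 9 ⇒ 33p = 20 ⇒ p = 20/33, and the value is (15)·(20/33) − 11 = -21/11.
For Firm B: with q = P(High), equating Invest's and Hold's payoffs gives 13q − 9 = −20q + 9 ⇒ q = 6/11.

5/11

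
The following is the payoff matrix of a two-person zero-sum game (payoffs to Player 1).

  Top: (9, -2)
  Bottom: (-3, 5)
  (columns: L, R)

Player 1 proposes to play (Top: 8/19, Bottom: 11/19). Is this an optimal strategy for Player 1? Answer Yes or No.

Yes

Against L this mix gives (8/19)·9 + (11/19)·(-3) = 39/19.
Against R this mix gives (8/19)·(-2) + (11/19)·5 = 39/19.
All of Player 2's active replies (L, R) yield 39/19, and no column does worse for Player 1. The mix makes Player 2 indifferent and guarantees 39/19, so it is optimal.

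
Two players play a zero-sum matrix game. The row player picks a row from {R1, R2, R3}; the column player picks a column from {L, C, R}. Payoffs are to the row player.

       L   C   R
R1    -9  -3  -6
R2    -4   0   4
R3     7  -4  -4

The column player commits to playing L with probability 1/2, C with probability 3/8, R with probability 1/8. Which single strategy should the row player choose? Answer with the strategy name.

R3

Expected payoff of R1: (1/2)·(-9) + (3/8)·(-3) + (1/8)·(-6) = -51/8.
Expected payoff of R2: (1/2)·(-4) + (3/8)·0 + (1/8)·4 = -3/2.
Expected payoff of R3: (1/2)·7 + (3/8)·(-4) + (1/8)·(-4) = 3/2.
The largest is 3/2, so the row player's best response is R3.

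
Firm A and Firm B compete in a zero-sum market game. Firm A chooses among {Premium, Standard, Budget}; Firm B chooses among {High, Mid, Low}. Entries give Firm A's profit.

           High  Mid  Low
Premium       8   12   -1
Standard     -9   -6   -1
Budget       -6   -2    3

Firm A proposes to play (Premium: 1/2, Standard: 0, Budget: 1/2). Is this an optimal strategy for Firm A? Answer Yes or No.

Yes

Against High this mix gives (1/2)·8 + (1/2)·(-6) = 1.
Against Mid this mix gives (1/2)·12 + (1/2)·(-2) = 5.
Against Low this mix gives (1/2)·(-1) + (1/2)·3 = 1.
All of Firm B's active replies (High, Low) yield 1, and no column does worse for Firm A. The mix makes Firm B indifferent and guarantees 1, so it is optimal.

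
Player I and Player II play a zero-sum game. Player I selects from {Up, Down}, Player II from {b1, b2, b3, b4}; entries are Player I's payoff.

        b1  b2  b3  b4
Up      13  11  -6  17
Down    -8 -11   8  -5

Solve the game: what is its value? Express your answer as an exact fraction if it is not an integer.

Row minima: Up → -6, Down → -11; maximin = -6.
Column maxima: b1 → 13, b2 → 11, b3 → 8, b4 → 17; minimax = 8.
-6 ≠ 8, so there is no saddle point; optimal play is mixed.
b1 is strictly dominated by b2 (it gives Player I strictly more in every row), so Player II never plays it.
b4 is strictly dominated by b2 (it gives Player I strictly more in every row), so Player II never plays it.
On the remaining 2×2 (Up, Down vs b2, b3):
Let Player I play Up with probability p. Expected payoff against b2: 11p + (-11)(1−p) = 22p − 11; against b3: (-6)p + 8(1−p) = −14p + 8.
Setting these equal: 22p − 11 = −14p + 8 ⇒ 36p = 19 ⇒ p = 19/36, and the value is (22)·(19/36) − 11 = 11/18.
For Player II: with q = P(b2), equating Up's and Down's payoffs gives 17q − 6 = −19q + 8 ⇒ q = 7/18.

11/18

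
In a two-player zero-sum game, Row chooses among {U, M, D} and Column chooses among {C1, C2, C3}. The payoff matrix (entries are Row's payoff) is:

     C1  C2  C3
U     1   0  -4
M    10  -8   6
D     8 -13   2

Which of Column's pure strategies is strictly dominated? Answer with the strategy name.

C1

C2 holds Row's payoff strictly below C1 in every row: 0 < 1, -8 < 10, -13 < 8.
So C1 is strictly dominated for Column.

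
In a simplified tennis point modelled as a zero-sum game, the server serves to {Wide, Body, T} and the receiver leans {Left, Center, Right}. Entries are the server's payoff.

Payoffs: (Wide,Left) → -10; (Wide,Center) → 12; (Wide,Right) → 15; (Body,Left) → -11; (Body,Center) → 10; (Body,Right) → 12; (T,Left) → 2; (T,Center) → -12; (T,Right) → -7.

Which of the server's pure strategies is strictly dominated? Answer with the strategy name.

Body

Wide gives a strictly higher payoff than Body against every column: -10 > -11, 12 > 10, 15 > 12.
So Body is strictly dominated and the server never plays it.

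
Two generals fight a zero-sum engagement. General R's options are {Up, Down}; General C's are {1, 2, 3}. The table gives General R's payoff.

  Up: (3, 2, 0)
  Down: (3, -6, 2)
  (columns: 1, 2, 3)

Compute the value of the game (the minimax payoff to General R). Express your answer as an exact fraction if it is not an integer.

Row minima: Up → 0, Down → -6; maximin = 0.
Column maxima: 1 → 3, 2 → 2, 3 → 2; minimax = 2.
0 ≠ 2, so there is no saddle point; optimal play is mixed.
1 is strictly dominated by 2 (it gives General R strictly more in every row), so General C never plays it.
On the remaining 2×2 (Up, Down vs 2, 3):
Let General R play Up with probability p. Expected payoff against 2: 2p + (-6)(1−p) = 8p − 6; against 3: 0p + 2(1−p) = −2p + 2.
Setting these equal: 8p − 6 = −2p + 2 ⇒ 10p = 8 ⇒ p = 4/5, and the value is (8)·(4/5) − 6 = 2/5.
For General C: with q = P(2), equating Up's and Down's payoffs gives 2q = −8q + 2 ⇒ q = 1/5.

2/5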